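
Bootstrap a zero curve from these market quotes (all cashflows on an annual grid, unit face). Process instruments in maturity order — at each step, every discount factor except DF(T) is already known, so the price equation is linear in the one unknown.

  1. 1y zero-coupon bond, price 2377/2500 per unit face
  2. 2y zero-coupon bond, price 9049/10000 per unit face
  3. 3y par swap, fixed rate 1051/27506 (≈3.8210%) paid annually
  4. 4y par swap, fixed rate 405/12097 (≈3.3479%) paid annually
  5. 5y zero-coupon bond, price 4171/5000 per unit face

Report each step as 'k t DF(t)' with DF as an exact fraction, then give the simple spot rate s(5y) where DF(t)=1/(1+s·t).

step 1 [1y] zero: DF = P = 2377/2500 ≈ 0.950800
step 2 [2y] zero: DF = P = 9049/10000 ≈ 0.904900
step 3 [3y] swap r/1=1051/27506: DF=(1 − 1051/27506·(0.950800+0.904900))/(1+1051/27506) = 8949/10000 ≈ 0.894900
step 4 [4y] swap r/1=405/12097: DF=(1 − 405/12097·(0.950800+0.904900+0.894900))/(1+405/12097) = 1757/2000 ≈ 0.878500
step 5 [5y] zero: DF = P = 4171/5000 ≈ 0.834200

1 1 2377/2500
2 2 9049/10000
3 3 8949/10000
4 4 1757/2000
5 5 4171/5000
s(5y) = (1/(4171/5000) − 1)/(5) = 829/20855 ≈ 3.9751%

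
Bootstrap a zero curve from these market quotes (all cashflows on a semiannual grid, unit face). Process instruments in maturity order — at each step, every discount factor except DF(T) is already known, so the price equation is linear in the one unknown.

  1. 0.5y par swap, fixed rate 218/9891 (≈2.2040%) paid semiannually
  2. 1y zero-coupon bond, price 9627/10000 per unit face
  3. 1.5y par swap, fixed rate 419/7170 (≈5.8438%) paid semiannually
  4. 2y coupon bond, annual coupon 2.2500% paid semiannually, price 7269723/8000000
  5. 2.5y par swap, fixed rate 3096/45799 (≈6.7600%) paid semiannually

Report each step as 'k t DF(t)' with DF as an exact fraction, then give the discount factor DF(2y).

step 1 [0.5y] swap r/2=109/9891: DF=(1 − 109/9891·(0))/(1+109/9891) = 9891/10000 ≈ 0.989100
step 2 [1y] zero: DF = P = 9627/10000 ≈ 0.962700
step 3 [1.5y] swap r/2=419/14340: DF=(1 − 419/14340·(0.989100+0.962700))/(1+419/14340) = 4581/5000 ≈ 0.916200
step 4 [2y] bond c/2=9/800: DF=(7269723/8000000 − 9/800·(0.989100+0.962700+0.916200))/(1+9/800) = 8667/10000 ≈ 0.866700
step 5 [2.5y] swap r/2=1548/45799: DF=(1 − 1548/45799·(0.989100+0.962700+0.916200+0.866700))/(1+1548/45799) = 2113/2500 ≈ 0.845200

1 1/2 9891/10000
2 1 9627/10000
3 3/2 4581/5000
4 2 8667/10000
5 5/2 2113/2500
DF(2y) = 8667/10000 ≈ 0.866700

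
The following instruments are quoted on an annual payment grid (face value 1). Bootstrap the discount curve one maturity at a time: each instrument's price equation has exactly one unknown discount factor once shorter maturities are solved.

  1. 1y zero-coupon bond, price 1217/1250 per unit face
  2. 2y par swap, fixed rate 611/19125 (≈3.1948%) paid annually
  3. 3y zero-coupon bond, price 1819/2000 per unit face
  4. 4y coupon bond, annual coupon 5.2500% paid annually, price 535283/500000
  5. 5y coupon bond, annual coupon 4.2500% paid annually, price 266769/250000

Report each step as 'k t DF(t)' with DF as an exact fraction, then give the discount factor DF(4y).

1 1 1217/1250
2 2 9389/10000
3 3 1819/2000
4 4 2191/2500
5 5 1091/1250
DF(4y) = 2191/2500 ≈ 0.876400

step 1 [1y] zero: DF = P = 1217/1250 ≈ 0.973600
step 2 [2y] swap r/1=611/19125: DF=(1 − 611/19125·(0.973600))/(1+611/19125) = 9389/10000 ≈ 0.938900
step 3 [3y] zero: DF = P = 1819/2000 ≈ 0.909500
step 4 [4y] bond c/1=21/400: DF=(535283/500000 − 21/400·(0.973600+0.938900+0.909500))/(1+21/400) = 2191/2500 ≈ 0.876400
step 5 [5y] bond c/1=17/400: DF=(266769/250000 − 17/400·(0.973600+0.938900+0.909500+0.876400))/(1+17/400) = 1091/1250 ≈ 0.872800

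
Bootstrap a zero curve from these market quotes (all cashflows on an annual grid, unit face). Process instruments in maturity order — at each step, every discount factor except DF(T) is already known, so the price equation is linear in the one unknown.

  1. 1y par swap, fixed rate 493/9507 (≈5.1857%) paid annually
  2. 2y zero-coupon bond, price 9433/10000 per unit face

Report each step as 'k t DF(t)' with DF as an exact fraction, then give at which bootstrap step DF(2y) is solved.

step 1 [1y] swap r/1=493/9507: DF=(1 − 493/9507·(0))/(1+493/9507) = 9507/10000 ≈ 0.950700
step 2 [2y] zero: DF = P = 9433/10000 ≈ 0.943300

1 1 9507/10000
2 2 9433/10000
DF(2y) is solved at step 2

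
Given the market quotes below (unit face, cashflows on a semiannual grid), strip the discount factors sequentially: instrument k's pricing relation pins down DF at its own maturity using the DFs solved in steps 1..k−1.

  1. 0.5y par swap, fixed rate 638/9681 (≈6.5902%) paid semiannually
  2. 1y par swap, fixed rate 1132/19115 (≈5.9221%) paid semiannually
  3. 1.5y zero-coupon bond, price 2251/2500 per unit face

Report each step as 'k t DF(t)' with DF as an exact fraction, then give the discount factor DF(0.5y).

1 1/2 9681/10000
2 1 4717/5000
3 3/2 2251/2500
DF(0.5y) = 9681/10000 ≈ 0.968100

step 1 [0.5y] swap r/2=319/9681: DF=(1 − 319/9681·(0))/(1+319/9681) = 9681/10000 ≈ 0.968100
step 2 [1y] swap r/2=566/19115: DF=(1 − 566/19115·(0.968100))/(1+566/19115) = 4717/5000 ≈ 0.943400
step 3 [1.5y] zero: DF = P = 2251/2500 ≈ 0.900400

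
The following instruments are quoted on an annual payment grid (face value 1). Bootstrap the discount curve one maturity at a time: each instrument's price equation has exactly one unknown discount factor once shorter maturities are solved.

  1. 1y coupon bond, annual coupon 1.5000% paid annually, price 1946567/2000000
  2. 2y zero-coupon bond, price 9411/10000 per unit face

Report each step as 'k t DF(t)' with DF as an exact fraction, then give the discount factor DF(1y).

1 1 9589/10000
2 2 9411/10000
DF(1y) = 9589/10000 ≈ 0.958900

step 1 [1y] bond c/1=3/200: DF=(1946567/2000000 − 3/200·(0))/(1+3/200) = 9589/10000 ≈ 0.958900
step 2 [2y] zero: DF = P = 9411/10000 ≈ 0.941100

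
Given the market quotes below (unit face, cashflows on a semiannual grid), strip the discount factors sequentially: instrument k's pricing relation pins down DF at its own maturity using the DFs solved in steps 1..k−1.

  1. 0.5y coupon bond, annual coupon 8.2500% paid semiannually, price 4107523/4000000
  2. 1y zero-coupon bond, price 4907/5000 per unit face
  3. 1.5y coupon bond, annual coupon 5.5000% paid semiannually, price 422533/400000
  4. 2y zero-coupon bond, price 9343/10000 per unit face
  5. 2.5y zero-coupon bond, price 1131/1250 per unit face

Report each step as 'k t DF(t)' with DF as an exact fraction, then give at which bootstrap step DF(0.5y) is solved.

step 1 [0.5y] bond c/2=33/800: DF=(4107523/4000000 − 33/800·(0))/(1+33/800) = 4931/5000 ≈ 0.986200
step 2 [1y] zero: DF = P = 4907/5000 ≈ 0.981400
step 3 [1.5y] bond c/2=11/400: DF=(422533/400000 − 11/400·(0.986200+0.981400))/(1+11/400) = 4877/5000 ≈ 0.975400
step 4 [2y] zero: DF = P = 9343/10000 ≈ 0.934300
step 5 [2.5y] zero: DF = P = 1131/1250 ≈ 0.904800

1 1/2 4931/5000
2 1 4907/5000
3 3/2 4877/5000
4 2 9343/10000
5 5/2 1131/1250
DF(0.5y) is solved at step 1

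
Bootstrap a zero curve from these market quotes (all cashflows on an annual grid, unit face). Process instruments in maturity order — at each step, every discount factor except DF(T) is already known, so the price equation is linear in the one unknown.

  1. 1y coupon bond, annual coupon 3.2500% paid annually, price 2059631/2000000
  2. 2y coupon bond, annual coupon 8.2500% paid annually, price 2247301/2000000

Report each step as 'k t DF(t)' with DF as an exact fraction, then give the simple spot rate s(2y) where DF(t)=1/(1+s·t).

step 1 [1y] bond c/1=13/400: DF=(2059631/2000000 − 13/400·(0))/(1+13/400) = 4987/5000 ≈ 0.997400
step 2 [2y] bond c/1=33/400: DF=(2247301/2000000 − 33/400·(0.997400))/(1+33/400) = 481/500 ≈ 0.962000

1 1 4987/5000
2 2 481/500
s(2y) = (1/(481/500) − 1)/(2) = 19/962 ≈ 1.9751%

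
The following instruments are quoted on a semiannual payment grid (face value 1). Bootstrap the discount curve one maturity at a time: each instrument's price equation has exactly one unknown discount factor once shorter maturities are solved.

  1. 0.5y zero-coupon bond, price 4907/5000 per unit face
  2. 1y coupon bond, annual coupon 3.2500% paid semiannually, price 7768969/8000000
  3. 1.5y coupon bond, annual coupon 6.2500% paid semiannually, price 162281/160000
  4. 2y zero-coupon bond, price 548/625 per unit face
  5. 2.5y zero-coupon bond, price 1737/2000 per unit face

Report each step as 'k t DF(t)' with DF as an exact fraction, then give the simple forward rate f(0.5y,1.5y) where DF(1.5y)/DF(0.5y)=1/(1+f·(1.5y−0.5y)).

1 1/2 4907/5000
2 1 9399/10000
3 3/2 9253/10000
4 2 548/625
5 5/2 1737/2000
f(0.5y,1.5y) = ((4907/5000)/(9253/10000) − 1)/(1) = 561/9253 ≈ 6.0629%

step 1 [0.5y] zero: DF = P = 4907/5000 ≈ 0.981400
step 2 [1y] bond c/2=13/800: DF=(7768969/8000000 − 13/800·(0.981400))/(1+13/800) = 9399/10000 ≈ 0.939900
step 3 [1.5y] bond c/2=1/32: DF=(162281/160000 − 1/32·(0.981400+0.939900))/(1+1/32) = 9253/10000 ≈ 0.925300
step 4 [2y] zero: DF = P = 548/625 ≈ 0.876800
step 5 [2.5y] zero: DF = P = 1737/2000 ≈ 0.868500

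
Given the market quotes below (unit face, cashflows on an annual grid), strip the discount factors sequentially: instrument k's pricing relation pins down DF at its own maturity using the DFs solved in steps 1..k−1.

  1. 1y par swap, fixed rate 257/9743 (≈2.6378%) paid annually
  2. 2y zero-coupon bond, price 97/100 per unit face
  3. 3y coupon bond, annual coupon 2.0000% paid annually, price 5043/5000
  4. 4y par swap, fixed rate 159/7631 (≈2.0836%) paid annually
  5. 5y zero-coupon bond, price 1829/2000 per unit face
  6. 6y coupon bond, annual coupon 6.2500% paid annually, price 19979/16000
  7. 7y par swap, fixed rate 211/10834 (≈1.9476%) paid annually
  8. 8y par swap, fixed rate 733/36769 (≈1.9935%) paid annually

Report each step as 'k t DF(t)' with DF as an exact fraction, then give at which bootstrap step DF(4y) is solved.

step 1 [1y] swap r/1=257/9743: DF=(1 − 257/9743·(0))/(1+257/9743) = 9743/10000 ≈ 0.974300
step 2 [2y] zero: DF = P = 97/100 ≈ 0.970000
step 3 [3y] bond c/1=1/50: DF=(5043/5000 − 1/50·(0.974300+0.970000))/(1+1/50) = 9507/10000 ≈ 0.950700
step 4 [4y] swap r/1=159/7631: DF=(1 − 159/7631·(0.974300+0.970000+0.950700))/(1+159/7631) = 1841/2000 ≈ 0.920500
step 5 [5y] zero: DF = P = 1829/2000 ≈ 0.914500
step 6 [6y] bond c/1=1/16: DF=(19979/16000 − 1/16·(0.974300+0.970000+0.950700+0.920500+0.914500))/(1+1/16) = 897/1000 ≈ 0.897000
step 7 [7y] swap r/1=211/10834: DF=(1 − 211/10834·(0.974300+0.970000+0.950700+0.920500+0.914500+0.897000))/(1+211/10834) = 4367/5000 ≈ 0.873400
step 8 [8y] swap r/1=733/36769: DF=(1 − 733/36769·(0.974300+0.970000+0.950700+0.920500+0.914500+0.897000+0.873400))/(1+733/36769) = 4267/5000 ≈ 0.853400

1 1 9743/10000
2 2 97/100
3 3 9507/10000
4 4 1841/2000
5 5 1829/2000
6 6 897/1000
7 7 4367/5000
8 8 4267/5000
DF(4y) is solved at step 4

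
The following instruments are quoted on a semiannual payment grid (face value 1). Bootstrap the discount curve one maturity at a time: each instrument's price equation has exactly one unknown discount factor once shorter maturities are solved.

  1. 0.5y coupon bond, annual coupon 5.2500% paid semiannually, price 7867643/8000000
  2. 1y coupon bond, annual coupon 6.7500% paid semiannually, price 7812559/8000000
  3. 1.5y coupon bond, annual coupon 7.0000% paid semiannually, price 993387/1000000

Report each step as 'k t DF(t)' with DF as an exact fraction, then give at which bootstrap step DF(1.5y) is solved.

step 1 [0.5y] bond c/2=21/800: DF=(7867643/8000000 − 21/800·(0))/(1+21/800) = 9583/10000 ≈ 0.958300
step 2 [1y] bond c/2=27/800: DF=(7812559/8000000 − 27/800·(0.958300))/(1+27/800) = 4567/5000 ≈ 0.913400
step 3 [1.5y] bond c/2=7/200: DF=(993387/1000000 − 7/200·(0.958300+0.913400))/(1+7/200) = 1793/2000 ≈ 0.896500

1 1/2 9583/10000
2 1 4567/5000
3 3/2 1793/2000
DF(1.5y) is solved at step 3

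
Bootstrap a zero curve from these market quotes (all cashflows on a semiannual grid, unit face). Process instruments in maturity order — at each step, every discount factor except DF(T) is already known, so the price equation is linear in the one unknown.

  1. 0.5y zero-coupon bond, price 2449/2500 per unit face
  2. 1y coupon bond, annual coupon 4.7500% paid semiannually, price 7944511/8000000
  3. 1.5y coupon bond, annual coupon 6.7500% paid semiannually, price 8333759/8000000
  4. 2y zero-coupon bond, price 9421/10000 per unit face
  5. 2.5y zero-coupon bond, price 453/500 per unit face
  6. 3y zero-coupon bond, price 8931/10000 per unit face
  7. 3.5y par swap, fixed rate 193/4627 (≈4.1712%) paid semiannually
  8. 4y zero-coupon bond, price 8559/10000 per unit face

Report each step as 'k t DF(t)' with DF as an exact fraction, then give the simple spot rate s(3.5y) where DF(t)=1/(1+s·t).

step 1 [0.5y] zero: DF = P = 2449/2500 ≈ 0.979600
step 2 [1y] bond c/2=19/800: DF=(7944511/8000000 − 19/800·(0.979600))/(1+19/800) = 9473/10000 ≈ 0.947300
step 3 [1.5y] bond c/2=27/800: DF=(8333759/8000000 − 27/800·(0.979600+0.947300))/(1+27/800) = 1181/1250 ≈ 0.944800
step 4 [2y] zero: DF = P = 9421/10000 ≈ 0.942100
step 5 [2.5y] zero: DF = P = 453/500 ≈ 0.906000
step 6 [3y] zero: DF = P = 8931/10000 ≈ 0.893100
step 7 [3.5y] swap r/2=193/9254: DF=(1 − 193/9254·(0.979600+0.947300+0.944800+0.942100+0.906000+0.893100))/(1+193/9254) = 8649/10000 ≈ 0.864900
step 8 [4y] zero: DF = P = 8559/10000 ≈ 0.855900

1 1/2 2449/2500
2 1 9473/10000
3 3/2 1181/1250
4 2 9421/10000
5 5/2 453/500
6 3 8931/10000
7 7/2 8649/10000
8 4 8559/10000
s(3.5y) = (1/(8649/10000) − 1)/(7/2) = 386/8649 ≈ 4.4629%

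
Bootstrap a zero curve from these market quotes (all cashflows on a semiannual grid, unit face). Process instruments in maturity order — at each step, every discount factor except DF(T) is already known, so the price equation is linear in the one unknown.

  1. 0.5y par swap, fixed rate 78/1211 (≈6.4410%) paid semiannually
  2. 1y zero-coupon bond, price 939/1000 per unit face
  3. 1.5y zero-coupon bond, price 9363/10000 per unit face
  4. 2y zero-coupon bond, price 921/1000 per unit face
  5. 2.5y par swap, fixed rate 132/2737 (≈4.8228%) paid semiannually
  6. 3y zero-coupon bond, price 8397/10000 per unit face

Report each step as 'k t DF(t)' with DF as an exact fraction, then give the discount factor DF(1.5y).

1 1/2 1211/1250
2 1 939/1000
3 3/2 9363/10000
4 2 921/1000
5 5/2 4439/5000
6 3 8397/10000
DF(1.5y) = 9363/10000 ≈ 0.936300

step 1 [0.5y] swap r/2=39/1211: DF=(1 − 39/1211·(0))/(1+39/1211) = 1211/1250 ≈ 0.968800
step 2 [1y] zero: DF = P = 939/1000 ≈ 0.939000
step 3 [1.5y] zero: DF = P = 9363/10000 ≈ 0.936300
step 4 [2y] zero: DF = P = 921/1000 ≈ 0.921000
step 5 [2.5y] swap r/2=66/2737: DF=(1 − 66/2737·(0.968800+0.939000+0.936300+0.921000))/(1+66/2737) = 4439/5000 ≈ 0.887800
step 6 [3y] zero: DF = P = 8397/10000 ≈ 0.839700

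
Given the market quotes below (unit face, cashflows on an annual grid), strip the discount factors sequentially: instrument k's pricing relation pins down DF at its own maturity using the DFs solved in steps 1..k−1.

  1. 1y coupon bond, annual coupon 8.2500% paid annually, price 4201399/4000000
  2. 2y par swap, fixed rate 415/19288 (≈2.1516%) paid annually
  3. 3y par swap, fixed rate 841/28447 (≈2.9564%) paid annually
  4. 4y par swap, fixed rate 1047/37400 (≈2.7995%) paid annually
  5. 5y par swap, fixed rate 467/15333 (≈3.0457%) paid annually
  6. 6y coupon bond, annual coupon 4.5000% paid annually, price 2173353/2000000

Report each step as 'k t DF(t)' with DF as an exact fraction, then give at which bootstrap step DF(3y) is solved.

1 1 9703/10000
2 2 1917/2000
3 3 9159/10000
4 4 8953/10000
5 5 8599/10000
6 6 4209/5000
DF(3y) is solved at step 3

step 1 [1y] bond c/1=33/400: DF=(4201399/4000000 − 33/400·(0))/(1+33/400) = 9703/10000 ≈ 0.970300
step 2 [2y] swap r/1=415/19288: DF=(1 − 415/19288·(0.970300))/(1+415/19288) = 1917/2000 ≈ 0.958500
step 3 [3y] swap r/1=841/28447: DF=(1 − 841/28447·(0.970300+0.958500))/(1+841/28447) = 9159/10000 ≈ 0.915900
step 4 [4y] swap r/1=1047/37400: DF=(1 − 1047/37400·(0.970300+0.958500+0.915900))/(1+1047/37400) = 8953/10000 ≈ 0.895300
step 5 [5y] swap r/1=467/15333: DF=(1 − 467/15333·(0.970300+0.958500+0.915900+0.895300))/(1+467/15333) = 8599/10000 ≈ 0.859900
step 6 [6y] bond c/1=9/200: DF=(2173353/2000000 − 9/200·(0.970300+0.958500+0.915900+0.895300+0.859900))/(1+9/200) = 4209/5000 ≈ 0.841800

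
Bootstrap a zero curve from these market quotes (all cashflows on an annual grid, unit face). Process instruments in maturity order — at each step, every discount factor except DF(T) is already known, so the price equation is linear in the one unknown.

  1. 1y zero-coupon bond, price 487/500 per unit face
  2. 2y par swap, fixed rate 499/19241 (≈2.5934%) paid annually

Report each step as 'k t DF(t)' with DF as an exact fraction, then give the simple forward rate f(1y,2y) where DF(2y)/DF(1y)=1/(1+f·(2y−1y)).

1 1 487/500
2 2 9501/10000
f(1y,2y) = ((487/500)/(9501/10000) − 1)/(1) = 239/9501 ≈ 2.5155%

step 1 [1y] zero: DF = P = 487/500 ≈ 0.974000
step 2 [2y] swap r/1=499/19241: DF=(1 − 499/19241·(0.974000))/(1+499/19241) = 9501/10000 ≈ 0.950100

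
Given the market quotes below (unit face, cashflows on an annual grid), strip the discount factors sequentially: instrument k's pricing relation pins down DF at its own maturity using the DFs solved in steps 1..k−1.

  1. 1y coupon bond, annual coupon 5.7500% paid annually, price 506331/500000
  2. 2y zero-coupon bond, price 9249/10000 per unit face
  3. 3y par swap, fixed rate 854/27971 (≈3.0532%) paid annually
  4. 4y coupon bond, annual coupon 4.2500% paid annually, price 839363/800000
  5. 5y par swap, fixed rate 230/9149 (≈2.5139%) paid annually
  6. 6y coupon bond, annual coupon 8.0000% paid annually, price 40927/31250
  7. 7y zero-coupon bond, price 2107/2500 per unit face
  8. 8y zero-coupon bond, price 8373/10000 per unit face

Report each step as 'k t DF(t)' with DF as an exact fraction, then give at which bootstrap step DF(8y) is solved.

1 1 1197/1250
2 2 9249/10000
3 3 4573/5000
4 4 2231/2500
5 5 177/200
6 6 4369/5000
7 7 2107/2500
8 8 8373/10000
DF(8y) is solved at step 8

step 1 [1y] bond c/1=23/400: DF=(506331/500000 − 23/400·(0))/(1+23/400) = 1197/1250 ≈ 0.957600
step 2 [2y] zero: DF = P = 9249/10000 ≈ 0.924900
step 3 [3y] swap r/1=854/27971: DF=(1 − 854/27971·(0.957600+0.924900))/(1+854/27971) = 4573/5000 ≈ 0.914600
step 4 [4y] bond c/1=17/400: DF=(839363/800000 − 17/400·(0.957600+0.924900+0.914600))/(1+17/400) = 2231/2500 ≈ 0.892400
step 5 [5y] swap r/1=230/9149: DF=(1 − 230/9149·(0.957600+0.924900+0.914600+0.892400))/(1+230/9149) = 177/200 ≈ 0.885000
step 6 [6y] bond c/1=2/25: DF=(40927/31250 − 2/25·(0.957600+0.924900+0.914600+0.892400+0.885000))/(1+2/25) = 4369/5000 ≈ 0.873800
step 7 [7y] zero: DF = P = 2107/2500 ≈ 0.842800
step 8 [8y] zero: DF = P = 8373/10000 ≈ 0.837300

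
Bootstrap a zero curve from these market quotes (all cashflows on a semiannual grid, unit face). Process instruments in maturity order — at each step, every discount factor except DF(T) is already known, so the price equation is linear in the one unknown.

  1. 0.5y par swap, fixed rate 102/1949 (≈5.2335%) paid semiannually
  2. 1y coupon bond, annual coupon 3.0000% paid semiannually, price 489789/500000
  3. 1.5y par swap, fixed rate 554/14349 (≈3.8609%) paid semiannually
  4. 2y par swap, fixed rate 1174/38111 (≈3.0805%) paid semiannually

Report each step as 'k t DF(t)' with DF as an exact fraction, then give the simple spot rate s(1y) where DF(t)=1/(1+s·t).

step 1 [0.5y] swap r/2=51/1949: DF=(1 − 51/1949·(0))/(1+51/1949) = 1949/2000 ≈ 0.974500
step 2 [1y] bond c/2=3/200: DF=(489789/500000 − 3/200·(0.974500))/(1+3/200) = 9507/10000 ≈ 0.950700
step 3 [1.5y] swap r/2=277/14349: DF=(1 − 277/14349·(0.974500+0.950700))/(1+277/14349) = 4723/5000 ≈ 0.944600
step 4 [2y] swap r/2=587/38111: DF=(1 − 587/38111·(0.974500+0.950700+0.944600))/(1+587/38111) = 9413/10000 ≈ 0.941300

1 1/2 1949/2000
2 1 9507/10000
3 3/2 4723/5000
4 2 9413/10000
s(1y) = (1/(9507/10000) − 1)/(1) = 493/9507 ≈ 5.1857%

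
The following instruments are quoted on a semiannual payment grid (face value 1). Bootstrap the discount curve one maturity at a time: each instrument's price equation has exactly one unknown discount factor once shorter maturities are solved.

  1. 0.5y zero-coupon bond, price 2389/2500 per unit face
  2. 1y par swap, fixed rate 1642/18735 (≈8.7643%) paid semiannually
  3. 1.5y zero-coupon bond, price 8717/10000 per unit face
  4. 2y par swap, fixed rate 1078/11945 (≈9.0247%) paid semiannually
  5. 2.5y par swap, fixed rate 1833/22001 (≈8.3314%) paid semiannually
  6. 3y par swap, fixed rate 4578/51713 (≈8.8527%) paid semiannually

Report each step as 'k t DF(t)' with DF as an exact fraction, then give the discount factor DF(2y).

1 1/2 2389/2500
2 1 9179/10000
3 3/2 8717/10000
4 2 8383/10000
5 5/2 8167/10000
6 3 7711/10000
DF(2y) = 8383/10000 ≈ 0.838300

step 1 [0.5y] zero: DF = P = 2389/2500 ≈ 0.955600
step 2 [1y] swap r/2=821/18735: DF=(1 − 821/18735·(0.955600))/(1+821/18735) = 9179/10000 ≈ 0.917900
step 3 [1.5y] zero: DF = P = 8717/10000 ≈ 0.871700
step 4 [2y] swap r/2=539/11945: DF=(1 − 539/11945·(0.955600+0.917900+0.871700))/(1+539/11945) = 8383/10000 ≈ 0.838300
step 5 [2.5y] swap r/2=1833/44002: DF=(1 − 1833/44002·(0.955600+0.917900+0.871700+0.838300))/(1+1833/44002) = 8167/10000 ≈ 0.816700
step 6 [3y] swap r/2=2289/51713: DF=(1 − 2289/51713·(0.955600+0.917900+0.871700+0.838300+0.816700))/(1+2289/51713) = 7711/10000 ≈ 0.771100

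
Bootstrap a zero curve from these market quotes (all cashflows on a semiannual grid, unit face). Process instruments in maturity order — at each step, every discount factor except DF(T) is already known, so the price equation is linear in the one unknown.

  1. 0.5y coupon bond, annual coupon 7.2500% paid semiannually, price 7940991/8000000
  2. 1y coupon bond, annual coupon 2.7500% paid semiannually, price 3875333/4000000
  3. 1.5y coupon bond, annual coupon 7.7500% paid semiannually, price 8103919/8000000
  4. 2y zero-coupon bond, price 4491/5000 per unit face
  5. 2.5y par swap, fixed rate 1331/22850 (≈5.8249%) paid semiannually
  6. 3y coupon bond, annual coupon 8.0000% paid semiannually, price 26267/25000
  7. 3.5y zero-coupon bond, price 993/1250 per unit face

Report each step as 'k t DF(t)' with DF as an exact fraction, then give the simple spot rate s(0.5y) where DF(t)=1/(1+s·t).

step 1 [0.5y] bond c/2=29/800: DF=(7940991/8000000 − 29/800·(0))/(1+29/800) = 9579/10000 ≈ 0.957900
step 2 [1y] bond c/2=11/800: DF=(3875333/4000000 − 11/800·(0.957900))/(1+11/800) = 9427/10000 ≈ 0.942700
step 3 [1.5y] bond c/2=31/800: DF=(8103919/8000000 − 31/800·(0.957900+0.942700))/(1+31/800) = 9043/10000 ≈ 0.904300
step 4 [2y] zero: DF = P = 4491/5000 ≈ 0.898200
step 5 [2.5y] swap r/2=1331/45700: DF=(1 − 1331/45700·(0.957900+0.942700+0.904300+0.898200))/(1+1331/45700) = 8669/10000 ≈ 0.866900
step 6 [3y] bond c/2=1/25: DF=(26267/25000 − 1/25·(0.957900+0.942700+0.904300+0.898200+0.866900))/(1+1/25) = 1669/2000 ≈ 0.834500
step 7 [3.5y] zero: DF = P = 993/1250 ≈ 0.794400

1 1/2 9579/10000
2 1 9427/10000
3 3/2 9043/10000
4 2 4491/5000
5 5/2 8669/10000
6 3 1669/2000
7 7/2 993/1250
s(0.5y) = (1/(9579/10000) − 1)/(1/2) = 842/9579 ≈ 8.7901%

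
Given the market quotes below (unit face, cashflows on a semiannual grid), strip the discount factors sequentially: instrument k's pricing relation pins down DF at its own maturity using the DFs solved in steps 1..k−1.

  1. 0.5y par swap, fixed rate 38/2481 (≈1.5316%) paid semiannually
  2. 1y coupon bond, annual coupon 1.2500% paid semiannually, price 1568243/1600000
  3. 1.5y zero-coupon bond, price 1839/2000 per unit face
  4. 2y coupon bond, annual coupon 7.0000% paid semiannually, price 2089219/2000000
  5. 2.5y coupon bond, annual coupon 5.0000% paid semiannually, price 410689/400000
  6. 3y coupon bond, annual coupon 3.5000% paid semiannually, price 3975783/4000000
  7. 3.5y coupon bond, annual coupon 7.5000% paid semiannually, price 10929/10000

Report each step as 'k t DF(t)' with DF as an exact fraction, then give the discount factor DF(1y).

step 1 [0.5y] swap r/2=19/2481: DF=(1 − 19/2481·(0))/(1+19/2481) = 2481/2500 ≈ 0.992400
step 2 [1y] bond c/2=1/160: DF=(1568243/1600000 − 1/160·(0.992400))/(1+1/160) = 9679/10000 ≈ 0.967900
step 3 [1.5y] zero: DF = P = 1839/2000 ≈ 0.919500
step 4 [2y] bond c/2=7/200: DF=(2089219/2000000 − 7/200·(0.992400+0.967900+0.919500))/(1+7/200) = 9119/10000 ≈ 0.911900
step 5 [2.5y] bond c/2=1/40: DF=(410689/400000 − 1/40·(0.992400+0.967900+0.919500+0.911900))/(1+1/40) = 2273/2500 ≈ 0.909200
step 6 [3y] bond c/2=7/400: DF=(3975783/4000000 − 7/400·(0.992400+0.967900+0.919500+0.911900+0.909200))/(1+7/400) = 112/125 ≈ 0.896000
step 7 [3.5y] bond c/2=3/80: DF=(10929/10000 − 3/80·(0.992400+0.967900+0.919500+0.911900+0.909200+0.896000))/(1+3/80) = 8511/10000 ≈ 0.851100

1 1/2 2481/2500
2 1 9679/10000
3 3/2 1839/2000
4 2 9119/10000
5 5/2 2273/2500
6 3 112/125
7 7/2 8511/10000
DF(1y) = 9679/10000 ≈ 0.967900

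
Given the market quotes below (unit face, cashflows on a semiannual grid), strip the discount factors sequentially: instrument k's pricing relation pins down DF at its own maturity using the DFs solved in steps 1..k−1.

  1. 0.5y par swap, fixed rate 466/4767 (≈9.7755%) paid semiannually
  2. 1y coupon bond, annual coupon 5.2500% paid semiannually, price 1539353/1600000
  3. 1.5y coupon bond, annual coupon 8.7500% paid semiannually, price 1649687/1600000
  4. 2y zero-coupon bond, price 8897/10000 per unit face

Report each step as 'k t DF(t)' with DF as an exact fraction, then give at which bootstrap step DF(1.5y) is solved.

step 1 [0.5y] swap r/2=233/4767: DF=(1 − 233/4767·(0))/(1+233/4767) = 4767/5000 ≈ 0.953400
step 2 [1y] bond c/2=21/800: DF=(1539353/1600000 − 21/800·(0.953400))/(1+21/800) = 9131/10000 ≈ 0.913100
step 3 [1.5y] bond c/2=7/160: DF=(1649687/1600000 − 7/160·(0.953400+0.913100))/(1+7/160) = 1137/1250 ≈ 0.909600
step 4 [2y] zero: DF = P = 8897/10000 ≈ 0.889700

1 1/2 4767/5000
2 1 9131/10000
3 3/2 1137/1250
4 2 8897/10000
DF(1.5y) is solved at step 3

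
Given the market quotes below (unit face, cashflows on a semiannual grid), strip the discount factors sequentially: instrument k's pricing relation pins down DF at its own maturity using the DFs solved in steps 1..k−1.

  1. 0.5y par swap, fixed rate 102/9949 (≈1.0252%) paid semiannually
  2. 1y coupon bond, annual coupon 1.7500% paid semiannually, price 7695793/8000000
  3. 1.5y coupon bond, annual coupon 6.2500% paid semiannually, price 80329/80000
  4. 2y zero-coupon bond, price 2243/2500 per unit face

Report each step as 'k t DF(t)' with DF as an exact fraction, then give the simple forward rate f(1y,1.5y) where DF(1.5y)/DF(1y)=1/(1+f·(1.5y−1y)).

1 1/2 9949/10000
2 1 189/200
3 3/2 9149/10000
4 2 2243/2500
f(1y,1.5y) = ((189/200)/(9149/10000) − 1)/(1/2) = 86/1307 ≈ 6.5800%

step 1 [0.5y] swap r/2=51/9949: DF=(1 − 51/9949·(0))/(1+51/9949) = 9949/10000 ≈ 0.994900
step 2 [1y] bond c/2=7/800: DF=(7695793/8000000 − 7/800·(0.994900))/(1+7/800) = 189/200 ≈ 0.945000
step 3 [1.5y] bond c/2=1/32: DF=(80329/80000 − 1/32·(0.994900+0.945000))/(1+1/32) = 9149/10000 ≈ 0.914900
step 4 [2y] zero: DF = P = 2243/2500 ≈ 0.897200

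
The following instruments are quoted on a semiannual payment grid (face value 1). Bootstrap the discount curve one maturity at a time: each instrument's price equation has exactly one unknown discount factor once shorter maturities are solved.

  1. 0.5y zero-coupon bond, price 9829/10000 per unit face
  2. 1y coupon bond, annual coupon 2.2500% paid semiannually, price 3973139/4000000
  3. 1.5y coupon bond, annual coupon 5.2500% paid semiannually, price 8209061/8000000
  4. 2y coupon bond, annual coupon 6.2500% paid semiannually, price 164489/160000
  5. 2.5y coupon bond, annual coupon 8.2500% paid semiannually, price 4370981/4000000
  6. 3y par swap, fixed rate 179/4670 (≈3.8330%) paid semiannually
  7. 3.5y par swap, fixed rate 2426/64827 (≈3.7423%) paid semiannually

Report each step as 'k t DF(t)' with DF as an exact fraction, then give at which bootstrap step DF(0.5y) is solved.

1 1/2 9829/10000
2 1 9713/10000
3 3/2 9499/10000
4 2 9089/10000
5 5/2 1123/1250
6 3 4463/5000
7 7/2 8787/10000
DF(0.5y) is solved at step 1

step 1 [0.5y] zero: DF = P = 9829/10000 ≈ 0.982900
step 2 [1y] bond c/2=9/800: DF=(3973139/4000000 − 9/800·(0.982900))/(1+9/800) = 9713/10000 ≈ 0.971300
step 3 [1.5y] bond c/2=21/800: DF=(8209061/8000000 − 21/800·(0.982900+0.971300))/(1+21/800) = 9499/10000 ≈ 0.949900
step 4 [2y] bond c/2=1/32: DF=(164489/160000 − 1/32·(0.982900+0.971300+0.949900))/(1+1/32) = 9089/10000 ≈ 0.908900
step 5 [2.5y] bond c/2=33/800: DF=(4370981/4000000 − 33/800·(0.982900+0.971300+0.949900+0.908900))/(1+33/800) = 1123/1250 ≈ 0.898400
step 6 [3y] swap r/2=179/9340: DF=(1 − 179/9340·(0.982900+0.971300+0.949900+0.908900+0.898400))/(1+179/9340) = 4463/5000 ≈ 0.892600
step 7 [3.5y] swap r/2=1213/64827: DF=(1 − 1213/64827·(0.982900+0.971300+0.949900+0.908900+0.898400+0.892600))/(1+1213/64827) = 8787/10000 ≈ 0.878700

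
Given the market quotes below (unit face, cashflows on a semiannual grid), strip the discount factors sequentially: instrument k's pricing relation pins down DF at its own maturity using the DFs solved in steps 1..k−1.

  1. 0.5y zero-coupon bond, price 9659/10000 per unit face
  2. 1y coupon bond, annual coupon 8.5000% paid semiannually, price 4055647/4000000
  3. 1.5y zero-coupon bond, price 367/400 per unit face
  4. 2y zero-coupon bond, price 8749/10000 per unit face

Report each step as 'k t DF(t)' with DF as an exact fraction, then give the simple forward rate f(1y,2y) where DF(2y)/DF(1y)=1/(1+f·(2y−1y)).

1 1/2 9659/10000
2 1 2333/2500
3 3/2 367/400
4 2 8749/10000
f(1y,2y) = ((2333/2500)/(8749/10000) − 1)/(1) = 583/8749 ≈ 6.6636%

step 1 [0.5y] zero: DF = P = 9659/10000 ≈ 0.965900
step 2 [1y] bond c/2=17/400: DF=(4055647/4000000 − 17/400·(0.965900))/(1+17/400) = 2333/2500 ≈ 0.933200
step 3 [1.5y] zero: DF = P = 367/400 ≈ 0.917500
step 4 [2y] zero: DF = P = 8749/10000 ≈ 0.874900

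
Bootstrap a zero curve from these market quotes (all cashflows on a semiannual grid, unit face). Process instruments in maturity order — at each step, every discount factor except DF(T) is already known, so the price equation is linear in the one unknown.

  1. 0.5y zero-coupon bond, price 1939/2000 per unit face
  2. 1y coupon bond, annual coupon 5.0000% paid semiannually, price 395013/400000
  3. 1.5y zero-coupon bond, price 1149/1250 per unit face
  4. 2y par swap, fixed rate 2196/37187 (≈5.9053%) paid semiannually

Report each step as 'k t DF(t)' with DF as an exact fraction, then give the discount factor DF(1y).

step 1 [0.5y] zero: DF = P = 1939/2000 ≈ 0.969500
step 2 [1y] bond c/2=1/40: DF=(395013/400000 − 1/40·(0.969500))/(1+1/40) = 4699/5000 ≈ 0.939800
step 3 [1.5y] zero: DF = P = 1149/1250 ≈ 0.919200
step 4 [2y] swap r/2=1098/37187: DF=(1 − 1098/37187·(0.969500+0.939800+0.919200))/(1+1098/37187) = 4451/5000 ≈ 0.890200

1 1/2 1939/2000
2 1 4699/5000
3 3/2 1149/1250
4 2 4451/5000
DF(1y) = 4699/5000 ≈ 0.939800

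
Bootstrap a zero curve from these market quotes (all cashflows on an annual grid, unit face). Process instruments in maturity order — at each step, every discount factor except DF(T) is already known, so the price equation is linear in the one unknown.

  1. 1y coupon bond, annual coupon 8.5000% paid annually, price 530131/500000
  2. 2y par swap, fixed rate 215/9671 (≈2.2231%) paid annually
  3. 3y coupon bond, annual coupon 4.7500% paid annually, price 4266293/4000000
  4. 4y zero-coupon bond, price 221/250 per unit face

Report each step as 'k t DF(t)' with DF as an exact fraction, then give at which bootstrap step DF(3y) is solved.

1 1 2443/2500
2 2 957/1000
3 3 1861/2000
4 4 221/250
DF(3y) is solved at step 3

step 1 [1y] bond c/1=17/200: DF=(530131/500000 − 17/200·(0))/(1+17/200) = 2443/2500 ≈ 0.977200
step 2 [2y] swap r/1=215/9671: DF=(1 − 215/9671·(0.977200))/(1+215/9671) = 957/1000 ≈ 0.957000
step 3 [3y] bond c/1=19/400: DF=(4266293/4000000 − 19/400·(0.977200+0.957000))/(1+19/400) = 1861/2000 ≈ 0.930500
step 4 [4y] zero: DF = P = 221/250 ≈ 0.884000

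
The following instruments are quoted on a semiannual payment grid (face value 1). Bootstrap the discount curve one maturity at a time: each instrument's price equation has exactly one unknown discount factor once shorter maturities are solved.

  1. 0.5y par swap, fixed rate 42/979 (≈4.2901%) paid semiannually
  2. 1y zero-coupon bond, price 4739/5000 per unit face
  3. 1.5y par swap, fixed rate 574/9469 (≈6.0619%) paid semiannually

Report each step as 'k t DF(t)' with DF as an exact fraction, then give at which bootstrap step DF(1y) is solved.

1 1/2 979/1000
2 1 4739/5000
3 3/2 9139/10000
DF(1y) is solved at step 2

step 1 [0.5y] swap r/2=21/979: DF=(1 − 21/979·(0))/(1+21/979) = 979/1000 ≈ 0.979000
step 2 [1y] zero: DF = P = 4739/5000 ≈ 0.947800
step 3 [1.5y] swap r/2=287/9469: DF=(1 − 287/9469·(0.979000+0.947800))/(1+287/9469) = 9139/10000 ≈ 0.913900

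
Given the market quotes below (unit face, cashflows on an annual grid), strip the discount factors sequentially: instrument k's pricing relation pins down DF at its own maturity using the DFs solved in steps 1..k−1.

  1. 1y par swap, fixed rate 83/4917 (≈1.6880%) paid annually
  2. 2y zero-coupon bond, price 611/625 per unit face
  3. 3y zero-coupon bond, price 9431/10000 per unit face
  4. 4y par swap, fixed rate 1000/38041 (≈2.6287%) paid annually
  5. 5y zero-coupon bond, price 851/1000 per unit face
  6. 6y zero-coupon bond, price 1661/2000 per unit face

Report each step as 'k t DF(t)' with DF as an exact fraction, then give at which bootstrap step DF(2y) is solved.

step 1 [1y] swap r/1=83/4917: DF=(1 − 83/4917·(0))/(1+83/4917) = 4917/5000 ≈ 0.983400
step 2 [2y] zero: DF = P = 611/625 ≈ 0.977600
step 3 [3y] zero: DF = P = 9431/10000 ≈ 0.943100
step 4 [4y] swap r/1=1000/38041: DF=(1 − 1000/38041·(0.983400+0.977600+0.943100))/(1+1000/38041) = 9/10 ≈ 0.900000
step 5 [5y] zero: DF = P = 851/1000 ≈ 0.851000
step 6 [6y] zero: DF = P = 1661/2000 ≈ 0.830500

1 1 4917/5000
2 2 611/625
3 3 9431/10000
4 4 9/10
5 5 851/1000
6 6 1661/2000
DF(2y) is solved at step 2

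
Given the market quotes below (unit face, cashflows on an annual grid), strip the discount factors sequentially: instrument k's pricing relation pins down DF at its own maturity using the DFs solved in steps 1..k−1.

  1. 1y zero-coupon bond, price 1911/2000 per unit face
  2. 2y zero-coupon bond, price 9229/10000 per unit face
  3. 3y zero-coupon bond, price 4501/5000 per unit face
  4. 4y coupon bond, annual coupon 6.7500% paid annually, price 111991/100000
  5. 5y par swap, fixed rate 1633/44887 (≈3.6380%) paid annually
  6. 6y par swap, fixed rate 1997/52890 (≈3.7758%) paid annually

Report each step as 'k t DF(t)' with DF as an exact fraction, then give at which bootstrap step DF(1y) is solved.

1 1 1911/2000
2 2 9229/10000
3 3 4501/5000
4 4 4367/5000
5 5 8367/10000
6 6 8003/10000
DF(1y) is solved at step 1

step 1 [1y] zero: DF = P = 1911/2000 ≈ 0.955500
step 2 [2y] zero: DF = P = 9229/10000 ≈ 0.922900
step 3 [3y] zero: DF = P = 4501/5000 ≈ 0.900200
step 4 [4y] bond c/1=27/400: DF=(111991/100000 − 27/400·(0.955500+0.922900+0.900200))/(1+27/400) = 4367/5000 ≈ 0.873400
step 5 [5y] swap r/1=1633/44887: DF=(1 − 1633/44887·(0.955500+0.922900+0.900200+0.873400))/(1+1633/44887) = 8367/10000 ≈ 0.836700
step 6 [6y] swap r/1=1997/52890: DF=(1 − 1997/52890·(0.955500+0.922900+0.900200+0.873400+0.836700))/(1+1997/52890) = 8003/10000 ≈ 0.800300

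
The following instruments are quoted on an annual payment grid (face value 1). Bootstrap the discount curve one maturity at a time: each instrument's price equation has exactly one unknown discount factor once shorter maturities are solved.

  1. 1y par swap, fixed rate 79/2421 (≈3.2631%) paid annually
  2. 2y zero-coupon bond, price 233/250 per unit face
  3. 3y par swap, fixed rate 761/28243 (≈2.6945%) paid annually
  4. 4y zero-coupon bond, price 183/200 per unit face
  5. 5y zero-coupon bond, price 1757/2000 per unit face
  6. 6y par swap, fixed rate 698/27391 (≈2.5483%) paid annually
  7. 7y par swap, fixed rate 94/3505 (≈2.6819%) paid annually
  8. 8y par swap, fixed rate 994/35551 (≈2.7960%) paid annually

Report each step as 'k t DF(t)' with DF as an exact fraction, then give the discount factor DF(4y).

1 1 2421/2500
2 2 233/250
3 3 9239/10000
4 4 183/200
5 5 1757/2000
6 6 2151/2500
7 7 2077/2500
8 8 2003/2500
DF(4y) = 183/200 ≈ 0.915000

step 1 [1y] swap r/1=79/2421: DF=(1 − 79/2421·(0))/(1+79/2421) = 2421/2500 ≈ 0.968400
step 2 [2y] zero: DF = P = 233/250 ≈ 0.932000
step 3 [3y] swap r/1=761/28243: DF=(1 − 761/28243·(0.968400+0.932000))/(1+761/28243) = 9239/10000 ≈ 0.923900
step 4 [4y] zero: DF = P = 183/200 ≈ 0.915000
step 5 [5y] zero: DF = P = 1757/2000 ≈ 0.878500
step 6 [6y] swap r/1=698/27391: DF=(1 − 698/27391·(0.968400+0.932000+0.923900+0.915000+0.878500))/(1+698/27391) = 2151/2500 ≈ 0.860400
step 7 [7y] swap r/1=94/3505: DF=(1 − 94/3505·(0.968400+0.932000+0.923900+0.915000+0.878500+0.860400))/(1+94/3505) = 2077/2500 ≈ 0.830800
step 8 [8y] swap r/1=994/35551: DF=(1 − 994/35551·(0.968400+0.932000+0.923900+0.915000+0.878500+0.860400+0.830800))/(1+994/35551) = 2003/2500 ≈ 0.801200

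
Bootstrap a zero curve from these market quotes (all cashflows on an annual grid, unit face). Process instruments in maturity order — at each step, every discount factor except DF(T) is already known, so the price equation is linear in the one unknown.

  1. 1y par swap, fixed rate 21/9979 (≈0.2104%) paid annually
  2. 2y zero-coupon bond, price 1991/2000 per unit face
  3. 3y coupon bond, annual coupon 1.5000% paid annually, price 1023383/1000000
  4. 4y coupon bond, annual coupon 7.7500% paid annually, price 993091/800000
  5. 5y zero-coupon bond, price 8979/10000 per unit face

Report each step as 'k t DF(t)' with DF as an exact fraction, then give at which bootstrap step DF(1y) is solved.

step 1 [1y] swap r/1=21/9979: DF=(1 − 21/9979·(0))/(1+21/9979) = 9979/10000 ≈ 0.997900
step 2 [2y] zero: DF = P = 1991/2000 ≈ 0.995500
step 3 [3y] bond c/1=3/200: DF=(1023383/1000000 − 3/200·(0.997900+0.995500))/(1+3/200) = 2447/2500 ≈ 0.978800
step 4 [4y] bond c/1=31/400: DF=(993091/800000 − 31/400·(0.997900+0.995500+0.978800))/(1+31/400) = 9383/10000 ≈ 0.938300
step 5 [5y] zero: DF = P = 8979/10000 ≈ 0.897900

1 1 9979/10000
2 2 1991/2000
3 3 2447/2500
4 4 9383/10000
5 5 8979/10000
DF(1y) is solved at step 1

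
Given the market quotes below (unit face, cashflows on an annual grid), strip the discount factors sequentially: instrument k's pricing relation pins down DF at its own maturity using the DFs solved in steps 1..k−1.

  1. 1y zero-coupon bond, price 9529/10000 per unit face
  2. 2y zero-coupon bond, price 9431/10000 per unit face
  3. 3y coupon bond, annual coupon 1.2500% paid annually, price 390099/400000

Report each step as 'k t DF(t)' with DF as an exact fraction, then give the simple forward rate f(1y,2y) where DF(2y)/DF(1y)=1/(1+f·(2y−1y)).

1 1 9529/10000
2 2 9431/10000
3 3 4699/5000
f(1y,2y) = ((9529/10000)/(9431/10000) − 1)/(1) = 98/9431 ≈ 1.0391%

step 1 [1y] zero: DF = P = 9529/10000 ≈ 0.952900
step 2 [2y] zero: DF = P = 9431/10000 ≈ 0.943100
step 3 [3y] bond c/1=1/80: DF=(390099/400000 − 1/80·(0.952900+0.943100))/(1+1/80) = 4699/5000 ≈ 0.939800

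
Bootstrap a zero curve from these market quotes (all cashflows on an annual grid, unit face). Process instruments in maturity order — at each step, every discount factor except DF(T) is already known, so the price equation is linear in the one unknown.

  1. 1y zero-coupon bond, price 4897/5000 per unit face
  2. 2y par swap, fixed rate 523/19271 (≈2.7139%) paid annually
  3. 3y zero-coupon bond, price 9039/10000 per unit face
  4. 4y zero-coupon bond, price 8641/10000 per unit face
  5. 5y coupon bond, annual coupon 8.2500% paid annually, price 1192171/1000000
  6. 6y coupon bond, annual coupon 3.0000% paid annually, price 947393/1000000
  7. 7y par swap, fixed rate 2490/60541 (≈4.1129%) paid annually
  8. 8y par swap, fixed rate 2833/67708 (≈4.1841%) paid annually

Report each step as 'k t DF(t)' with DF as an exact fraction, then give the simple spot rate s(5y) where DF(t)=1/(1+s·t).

1 1 4897/5000
2 2 9477/10000
3 3 9039/10000
4 4 8641/10000
5 5 8197/10000
6 6 7883/10000
7 7 751/1000
8 8 7167/10000
s(5y) = (1/(8197/10000) − 1)/(5) = 1803/40985 ≈ 4.3992%

step 1 [1y] zero: DF = P = 4897/5000 ≈ 0.979400
step 2 [2y] swap r/1=523/19271: DF=(1 − 523/19271·(0.979400))/(1+523/19271) = 9477/10000 ≈ 0.947700
step 3 [3y] zero: DF = P = 9039/10000 ≈ 0.903900
step 4 [4y] zero: DF = P = 8641/10000 ≈ 0.864100
step 5 [5y] bond c/1=33/400: DF=(1192171/1000000 − 33/400·(0.979400+0.947700+0.903900+0.864100))/(1+33/400) = 8197/10000 ≈ 0.819700
step 6 [6y] bond c/1=3/100: DF=(947393/1000000 − 3/100·(0.979400+0.947700+0.903900+0.864100+0.819700))/(1+3/100) = 7883/10000 ≈ 0.788300
step 7 [7y] swap r/1=2490/60541: DF=(1 − 2490/60541·(0.979400+0.947700+0.903900+0.864100+0.819700+0.788300))/(1+2490/60541) = 751/1000 ≈ 0.751000
step 8 [8y] swap r/1=2833/67708: DF=(1 − 2833/67708·(0.979400+0.947700+0.903900+0.864100+0.819700+0.788300+0.751000))/(1+2833/67708) = 7167/10000 ≈ 0.716700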